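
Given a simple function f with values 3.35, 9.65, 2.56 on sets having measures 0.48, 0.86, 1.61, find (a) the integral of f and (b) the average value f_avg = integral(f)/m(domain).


Step 1: Integral = sum(value_i * measure_i)
= 3.35*0.48 + 9.65*0.86 + 2.56*1.61
= 1.608 + 8.299 + 4.1216
= 14.0286
Step 2: Total measure of domain = 0.48 + 0.86 + 1.61 = 2.95
Step 3: Average value = 14.0286 / 2.95 = 4.755458


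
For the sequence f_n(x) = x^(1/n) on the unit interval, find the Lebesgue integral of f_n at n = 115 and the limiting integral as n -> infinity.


At n = 115: f_115(x) = x^(1/115).
Step 1: integral(x^(1/115), 0, 1) = [x^(1/115+1) / (1/115+1)] from 0 to 1
     = 1 / (1/115 + 1) = 1 / ((115+1)/115) = 115/(115+1)
     = 115/116 = 0.991379
Step 2: As n -> infinity, f_n(x) = x^(1/n) -> 1 for x in (0,1], and f_n is increasing in n.
By MCT, lim_n integral(f_n) = integral(lim_n f_n) = integral(1, 0, 1) = 1.
Step 3: Verify convergence: 115/116 = 0.991379 -> 1


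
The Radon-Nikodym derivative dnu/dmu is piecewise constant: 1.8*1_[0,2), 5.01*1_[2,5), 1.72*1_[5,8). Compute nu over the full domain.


Integrate each piece of the Radon-Nikodym derivative:
Step 1: integral_0^2 1.8 dx = 1.8*(2-0) = 1.8*2 = 3.6
Step 2: integral_2^5 5.01 dx = 5.01*(5-2) = 5.01*3 = 15.03
Step 3: integral_5^8 1.72 dx = 1.72*(8-5) = 1.72*3 = 5.16
Total: 3.6 + 15.03 + 5.16 = 23.79


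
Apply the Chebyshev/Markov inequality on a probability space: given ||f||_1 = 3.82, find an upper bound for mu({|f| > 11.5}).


Chebyshev/Markov inequality: mu(|f| > eps) <= (||f||_p / eps)^p
Step 1: ||f||_1 / eps = 3.82 / 11.5 = 0.332174
Step 2: Raise to power p = 1:
  (0.332174)^1 = 0.332174
Step 3: Therefore mu(|f| > 11.5) <= 0.332174


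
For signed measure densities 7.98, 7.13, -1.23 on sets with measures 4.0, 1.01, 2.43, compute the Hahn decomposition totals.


Step 1: Compute signed measure on each set:
  Set 1: 7.98 * 4.0 = 31.92
  Set 2: 7.13 * 1.01 = 7.2013
  Set 3: -1.23 * 2.43 = -2.9889
Step 2: Total signed measure = (31.92) + (7.2013) + (-2.9889)
     = 36.1324
Step 3: Positive part mu+(X) = sum of positive contributions = 39.1213
Step 4: Negative part mu-(X) = |sum of negative contributions| = 2.9889


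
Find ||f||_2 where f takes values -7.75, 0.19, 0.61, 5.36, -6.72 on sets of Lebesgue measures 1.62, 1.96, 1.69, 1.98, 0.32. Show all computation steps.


Step 1: Compute |f_i|^2 for each value:
  |-7.75|^2 = 60.0625
  |0.19|^2 = 0.0361
  |0.61|^2 = 0.3721
  |5.36|^2 = 28.7296
  |-6.72|^2 = 45.1584
Step 2: Multiply by measures and sum:
  60.0625 * 1.62 = 97.30125
  0.0361 * 1.96 = 0.070756
  0.3721 * 1.69 = 0.628849
  28.7296 * 1.98 = 56.884608
  45.1584 * 0.32 = 14.450688
Sum = 97.30125 + 0.070756 + 0.628849 + 56.884608 + 14.450688 = 169.336151
Step 3: Take the p-th root:
||f||_2 = (169.336151)^(1/2) = 13.012922


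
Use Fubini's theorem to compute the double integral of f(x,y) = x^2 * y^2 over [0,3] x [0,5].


By Fubini's theorem, the double integral factors as a product of single integrals:
Step 1: integral_0^3 x^2 dx = [x^3/3] from 0 to 3
     = 3^3/3 = 9
Step 2: integral_0^5 y^2 dy = [y^3/3] from 0 to 5
     = 5^3/3 = 41.666667
Step 3: Double integral = 9 * 41.666667 = 375


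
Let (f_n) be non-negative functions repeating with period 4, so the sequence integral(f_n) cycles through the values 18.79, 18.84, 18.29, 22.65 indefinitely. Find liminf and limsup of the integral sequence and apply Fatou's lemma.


The sequence (integral(f_n)) is periodic with period 4, repeating the values 18.79, 18.84, 18.29, 22.65 indefinitely.
Step 1: For a periodic sequence, every tail (a_m, a_(m+1), ...) contains all 4 period values infinitely often.
Step 2: Hence inf of every tail = min of the period values = min(18.79, 18.84, 18.29, 22.65) = 18.29.
        liminf_n integral(f_n) = sup over m of (inf of tail from m) = 18.29.
Step 3: Similarly sup of every tail = max of the period values = 22.65.
        limsup_n integral(f_n) = 22.65.
Step 4: Fatou's lemma: integral(liminf_n f_n) <= liminf_n integral(f_n) = 18.29.
        So the integral of the pointwise liminf is at most 18.29.


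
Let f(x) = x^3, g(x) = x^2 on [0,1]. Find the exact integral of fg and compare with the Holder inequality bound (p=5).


Step 1: Exact integral of f*g = integral(x^5, 0, 1) = 1/6
     = 0.166667
Step 2: Holder bound with p=5, q=1.25:
  ||f||_p = (integral x^15 dx)^(1/5) = (1/16)^(1/5) = 0.574349
  ||g||_q = (integral x^2.5 dx)^(1/1.25) = (1/3.5)^(1/1.25) = 0.367067
Step 3: Holder bound = ||f||_p * ||g||_q = 0.574349 * 0.367067 = 0.210825
Verification: 0.166667 <= 0.210825 (Holder holds)


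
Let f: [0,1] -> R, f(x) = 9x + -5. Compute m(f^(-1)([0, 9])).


f^(-1)([0, 9]) = {x : 0 <= 9x + -5 <= 9}
Solving: (0 - -5)/9 <= x <= (9 - -5)/9
= [0.555556, 1.555556]
Intersecting with [0,1]: [0.555556, 1]
Measure = 1 - 0.555556 = 0.444444


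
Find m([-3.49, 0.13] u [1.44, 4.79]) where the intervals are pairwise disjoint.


For pairwise disjoint intervals, m(union) = sum of lengths.
= (0.13 - -3.49) + (4.79 - 1.44)
= 3.62 + 3.35
= 6.97


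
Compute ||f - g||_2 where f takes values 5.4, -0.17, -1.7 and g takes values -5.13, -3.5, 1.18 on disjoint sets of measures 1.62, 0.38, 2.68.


Step 1: Compute differences f_i - g_i:
  5.4 - -5.13 = 10.53
  -0.17 - -3.5 = 3.33
  -1.7 - 1.18 = -2.88
Step 2: Compute |diff|^2 * measure for each set:
  |10.53|^2 * 1.62 = 110.8809 * 1.62 = 179.627058
  |3.33|^2 * 0.38 = 11.0889 * 0.38 = 4.213782
  |-2.88|^2 * 2.68 = 8.2944 * 2.68 = 22.228992
Step 3: Sum = 206.069832
Step 4: ||f-g||_2 = (206.069832)^(1/2) = 14.355133


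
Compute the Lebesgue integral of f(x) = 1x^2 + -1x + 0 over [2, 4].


The Lebesgue integral of a Riemann-integrable function agrees with the Riemann integral.
Antiderivative F(x) = (1/3)x^3 + (-1/2)x^2 + 0x
F(4) = (1/3)*4^3 + (-1/2)*4^2 + 0*4
     = (1/3)*64 + (-1/2)*16 + 0*4
     = 21.333333 + -8 + 0
     = 13.333333
F(2) = 0.666667
Integral = F(4) - F(2) = 13.333333 - 0.666667 = 12.666667


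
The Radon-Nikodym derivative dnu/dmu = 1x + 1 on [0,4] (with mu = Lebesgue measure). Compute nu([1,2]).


nu(A) = integral_A (dnu/dmu) dmu = integral_1^2 (1x + 1) dx
Step 1: Antiderivative F(x) = (1/2)x^2 + 1x
Step 2: F(2) = (1/2)*2^2 + 1*2 = 2 + 2 = 4
Step 3: F(1) = (1/2)*1^2 + 1*1 = 0.5 + 1 = 1.5
Step 4: nu([1,2]) = F(2) - F(1) = 4 - 1.5 = 2.5


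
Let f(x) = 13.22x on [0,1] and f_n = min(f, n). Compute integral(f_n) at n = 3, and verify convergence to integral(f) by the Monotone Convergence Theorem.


f(x) = 13.22x on [0,1]; f_n(x) = min(13.22x, n). At n = 3:
Step 1: f(x) reaches 3 at x = 3/13.22 = 0.226929
Step 2: integral(f_3) = integral(13.22x, 0, 0.226929) + integral(3, 0.226929, 1)
       = 13.22*0.226929^2/2 + 3*(1 - 0.226929)
       = 0.340393 + 2.319213
       = 2.659607
Step 3: As n -> infinity, f_n increases to f, so by MCT integral(f_n) -> integral(f) = 13.22/2 = 6.61.
Convergence: integral(f_3) = 2.659607 -> 6.61 as n -> infinity


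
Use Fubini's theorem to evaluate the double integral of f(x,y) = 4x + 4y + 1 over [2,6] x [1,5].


By Fubini, integrate in x first, then y.
Step 1: Fix y, integrate over x in [2,6]:
  integral(4x + 4y + 1, x=2..6)
  = 4*(6^2 - 2^2)/2 + (4y + 1)*(6 - 2)
  = 64 + (4y + 1)*4
  = 64 + 16y + 4
  = 68 + 16y
Step 2: Integrate over y in [1,5]:
  integral(68 + 16y, y=1..5)
  = 68*4 + 16*(5^2 - 1^2)/2
  = 272 + 192
  = 464


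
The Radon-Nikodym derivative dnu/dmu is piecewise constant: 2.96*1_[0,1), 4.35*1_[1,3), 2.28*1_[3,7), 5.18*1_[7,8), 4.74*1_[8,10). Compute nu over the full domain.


Integrate each piece of the Radon-Nikodym derivative:
Step 1: integral_0^1 2.96 dx = 2.96*(1-0) = 2.96*1 = 2.96
Step 2: integral_1^3 4.35 dx = 4.35*(3-1) = 4.35*2 = 8.7
Step 3: integral_3^7 2.28 dx = 2.28*(7-3) = 2.28*4 = 9.12
Step 4: integral_7^8 5.18 dx = 5.18*(8-7) = 5.18*1 = 5.18
Step 5: integral_8^10 4.74 dx = 4.74*(10-8) = 4.74*2 = 9.48
Total: 2.96 + 8.7 + 9.12 + 5.18 + 9.48 = 35.44


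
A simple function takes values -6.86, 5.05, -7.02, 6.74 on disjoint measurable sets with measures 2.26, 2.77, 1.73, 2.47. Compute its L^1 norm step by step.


Step 1: Compute |f_i|^1 for each value:
  |-6.86|^1 = 6.86
  |5.05|^1 = 5.05
  |-7.02|^1 = 7.02
  |6.74|^1 = 6.74
Step 2: Multiply by measures and sum:
  6.86 * 2.26 = 15.5036
  5.05 * 2.77 = 13.9885
  7.02 * 1.73 = 12.1446
  6.74 * 2.47 = 16.6478
Sum = 15.5036 + 13.9885 + 12.1446 + 16.6478 = 58.2845
Step 3: Take the p-th root:
||f||_1 = (58.2845)^(1/1) = 58.2845


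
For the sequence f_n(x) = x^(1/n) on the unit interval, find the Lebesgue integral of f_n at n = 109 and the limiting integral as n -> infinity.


At n = 109: f_109(x) = x^(1/109).
Step 1: integral(x^(1/109), 0, 1) = [x^(1/109+1) / (1/109+1)] from 0 to 1
     = 1 / (1/109 + 1) = 1 / ((109+1)/109) = 109/(109+1)
     = 109/110 = 0.990909
Step 2: As n -> infinity, f_n(x) = x^(1/n) -> 1 for x in (0,1], and f_n is increasing in n.
By MCT, lim_n integral(f_n) = integral(lim_n f_n) = integral(1, 0, 1) = 1.
Step 3: Verify convergence: 109/110 = 0.990909 -> 1


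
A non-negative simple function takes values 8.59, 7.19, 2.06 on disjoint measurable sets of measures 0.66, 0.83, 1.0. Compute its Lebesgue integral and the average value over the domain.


Step 1: Integral = sum(value_i * measure_i)
= 8.59*0.66 + 7.19*0.83 + 2.06*1.0
= 5.6694 + 5.9677 + 2.06
= 13.6971
Step 2: Total measure of domain = 0.66 + 0.83 + 1.0 = 2.49
Step 3: Average value = 13.6971 / 2.49 = 5.500843


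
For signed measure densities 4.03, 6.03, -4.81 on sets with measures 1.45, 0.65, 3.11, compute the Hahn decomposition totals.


Step 1: Compute signed measure on each set:
  Set 1: 4.03 * 1.45 = 5.8435
  Set 2: 6.03 * 0.65 = 3.9195
  Set 3: -4.81 * 3.11 = -14.9591
Step 2: Total signed measure = (5.8435) + (3.9195) + (-14.9591)
     = -5.1961
Step 3: Positive part mu+(X) = sum of positive contributions = 9.763
Step 4: Negative part mu-(X) = |sum of negative contributions| = 14.9591


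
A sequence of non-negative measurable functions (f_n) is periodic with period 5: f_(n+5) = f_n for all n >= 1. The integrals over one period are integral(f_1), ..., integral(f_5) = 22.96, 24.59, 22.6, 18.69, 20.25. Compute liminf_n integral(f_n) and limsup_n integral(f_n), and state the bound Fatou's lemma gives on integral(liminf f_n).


The sequence (integral(f_n)) is periodic with period 5, repeating the values 22.96, 24.59, 22.6, 18.69, 20.25 indefinitely.
Step 1: For a periodic sequence, every tail (a_m, a_(m+1), ...) contains all 5 period values infinitely often.
Step 2: Hence inf of every tail = min of the period values = min(22.96, 24.59, 22.6, 18.69, 20.25) = 18.69.
        liminf_n integral(f_n) = sup over m of (inf of tail from m) = 18.69.
Step 3: Similarly sup of every tail = max of the period values = 24.59.
        limsup_n integral(f_n) = 24.59.
Step 4: Fatou's lemma: integral(liminf_n f_n) <= liminf_n integral(f_n) = 18.69.
        So the integral of the pointwise liminf is at most 18.69.


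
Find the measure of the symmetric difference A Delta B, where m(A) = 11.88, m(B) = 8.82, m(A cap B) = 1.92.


m(A Delta B) = m(A) + m(B) - 2*m(A n B)
= 11.88 + 8.82 - 2*1.92
= 11.88 + 8.82 - 3.84
= 16.86


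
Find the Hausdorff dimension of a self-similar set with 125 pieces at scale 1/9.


For a self-similar set with N copies scaled by 1/r:
dim_H = log(N)/log(r) = log(125)/log(9)
= 4.828314/2.197225
= 2.19746


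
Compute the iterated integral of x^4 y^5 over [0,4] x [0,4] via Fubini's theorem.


By Fubini's theorem, the double integral factors as a product of single integrals:
Step 1: integral_0^4 x^4 dx = [x^5/5] from 0 to 4
     = 4^5/5 = 204.8
Step 2: integral_0^4 y^5 dy = [y^6/6] from 0 to 4
     = 4^6/6 = 682.666667
Step 3: Double integral = 204.8 * 682.666667 = 139810.133333


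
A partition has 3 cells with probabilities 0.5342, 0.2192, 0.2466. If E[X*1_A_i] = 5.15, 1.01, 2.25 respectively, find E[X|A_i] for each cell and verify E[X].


For each cell A_i: E[X|A_i] = E[X*1_A_i] / P(A_i)
Step 1: E[X|A_1] = 5.15 / 0.5342 = 9.640584
Step 2: E[X|A_2] = 1.01 / 0.2192 = 4.607664
Step 3: E[X|A_3] = 2.25 / 0.2466 = 9.124088
Verification: E[X] = sum E[X*1_A_i] = 5.15 + 1.01 + 2.25 = 8.41


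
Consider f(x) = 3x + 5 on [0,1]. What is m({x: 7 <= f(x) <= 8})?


f^(-1)([7, 8]) = {x : 7 <= 3x + 5 <= 8}
Solving: (7 - 5)/3 <= x <= (8 - 5)/3
= [0.666667, 1]
Intersecting with [0,1]: [0.666667, 1]
Measure = 1 - 0.666667 = 0.333333


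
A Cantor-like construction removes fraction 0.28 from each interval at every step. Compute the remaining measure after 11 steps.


Step 1: At each step, fraction remaining = 1 - 0.28 = 0.72
Step 2: After 11 steps, measure = (0.72)^11
Result = 0.026956


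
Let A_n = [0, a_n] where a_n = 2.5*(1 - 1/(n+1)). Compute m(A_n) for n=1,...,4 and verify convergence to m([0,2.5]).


By continuity of measure from below: if A_n increases to A, then m(A_n) -> m(A).
Here A = [0, 2.5], so m(A) = 2.5
Step 1: a_1 = 2.5*(1 - 1/2) = 1.25, m(A_1) = 1.25
Step 2: a_2 = 2.5*(1 - 1/3) = 1.6667, m(A_2) = 1.6667
Step 3: a_3 = 2.5*(1 - 1/4) = 1.875, m(A_3) = 1.875
Step 4: a_4 = 2.5*(1 - 1/5) = 2, m(A_4) = 2
Limit: m(A_n) -> m([0,2.5]) = 2.5


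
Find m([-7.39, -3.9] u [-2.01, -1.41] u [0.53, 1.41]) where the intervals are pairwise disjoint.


For pairwise disjoint intervals, m(union) = sum of lengths.
= (-3.9 - -7.39) + (-1.41 - -2.01) + (1.41 - 0.53)
= 3.49 + 0.6 + 0.88
= 4.97


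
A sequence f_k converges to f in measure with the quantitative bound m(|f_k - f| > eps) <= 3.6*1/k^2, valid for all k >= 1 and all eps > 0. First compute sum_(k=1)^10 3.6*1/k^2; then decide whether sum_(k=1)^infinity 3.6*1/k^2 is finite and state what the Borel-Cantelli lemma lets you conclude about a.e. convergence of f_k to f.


Step 1: List the terms 3.6*1/k^2 for k = 1 to 10:
  k=1: 3.6
  k=2: 0.9
  k=3: 0.4
  k=4: 0.225
  k=5: 0.144
  k=6: 0.1
  k=7: 0.073469
  k=8: 0.05625
  k=9: 0.044444
  k=10: 0.036
Step 2: Partial sum = 3.6 + 0.9 + 0.4 + 0.225 + 0.144 + 0.1 + 0.073469 + 0.05625 + 0.044444 + 0.036
     = 5.579164
Step 3: The full series sum_(k>=1) 3.6*1/k^2 converges (p-series with p = 2 > 1; a constant multiple of a convergent series converges).
Step 4: Fix eps > 0. Since sum_k m(|f_k - f| > eps) < infinity, the Borel-Cantelli lemma gives
        m(limsup_k {|f_k - f| > eps}) = 0, i.e. for a.e. x, |f_k(x) - f(x)| <= eps for all large k.
        Applying this with eps = 1/j for j = 1, 2, ... and intersecting the countably many full-measure sets,
        for a.e. x we get limsup_k |f_k(x) - f(x)| <= 1/j for every j, hence f_k -> f almost everywhere.
Conclusion: series converges; Borel-Cantelli yields f_k -> f a.e.


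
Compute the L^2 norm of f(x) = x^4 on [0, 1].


Step 1: ||f||_2 = (integral_0^1 |x^4|^2 dx)^(1/2)
     = (integral_0^1 x^8 dx)^(1/2)
Step 2: integral_0^1 x^8 dx = [x^9/(9)] from 0 to 1 = 1^9/9
     = 1/9 = 0.111111
Step 3: ||f||_2 = (0.111111)^(1/2) = 0.333333


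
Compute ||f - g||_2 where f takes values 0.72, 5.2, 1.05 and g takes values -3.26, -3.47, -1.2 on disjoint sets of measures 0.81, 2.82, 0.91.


Step 1: Compute differences f_i - g_i:
  0.72 - -3.26 = 3.98
  5.2 - -3.47 = 8.67
  1.05 - -1.2 = 2.25
Step 2: Compute |diff|^2 * measure for each set:
  |3.98|^2 * 0.81 = 15.8404 * 0.81 = 12.830724
  |8.67|^2 * 2.82 = 75.1689 * 2.82 = 211.976298
  |2.25|^2 * 0.91 = 5.0625 * 0.91 = 4.606875
Step 3: Sum = 229.413897
Step 4: ||f-g||_2 = (229.413897)^(1/2) = 15.146415


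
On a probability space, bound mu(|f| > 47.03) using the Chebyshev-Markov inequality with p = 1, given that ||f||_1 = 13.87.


Chebyshev/Markov inequality: mu(|f| > eps) <= (||f||_p / eps)^p
Step 1: ||f||_1 / eps = 13.87 / 47.03 = 0.294918
Step 2: Raise to power p = 1:
  (0.294918)^1 = 0.294918
Step 3: Therefore mu(|f| > 47.03) <= 0.294918


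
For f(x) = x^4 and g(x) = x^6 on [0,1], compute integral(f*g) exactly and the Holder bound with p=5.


Step 1: Exact integral of f*g = integral(x^10, 0, 1) = 1/11
     = 0.090909
Step 2: Holder bound with p=5, q=1.25:
  ||f||_p = (integral x^20 dx)^(1/5) = (1/21)^(1/5) = 0.543946
  ||g||_q = (integral x^7.5 dx)^(1/1.25) = (1/8.5)^(1/1.25) = 0.180495
Step 3: Holder bound = ||f||_p * ||g||_q = 0.543946 * 0.180495 = 0.09818
Verification: 0.090909 <= 0.09818 (Holder holds)


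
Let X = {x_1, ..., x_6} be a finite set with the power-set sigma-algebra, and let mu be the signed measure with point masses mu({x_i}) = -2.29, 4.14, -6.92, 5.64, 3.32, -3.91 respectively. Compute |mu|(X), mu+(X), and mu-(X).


Step 1: Every measurable set is a union of atoms (the cells / points), so a Hahn decomposition is
  obtained by grouping atoms by sign: P = union of atoms with mu > 0, N = union of the remaining atoms.
  Atoms in P (indices): 2, 4, 5;  atoms in N (indices): 1, 3, 6
  Positive values: 4.14, 5.64, 3.32
  Negative values: -2.29, -6.92, -3.91
Step 2: mu+(X) = mu(P) = sum of positive atom values = 13.1
Step 3: mu-(X) = -mu(N) = sum of |negative atom values| = 13.12
Step 4: |mu|(X) = mu+(X) + mu-(X) = 13.1 + 13.12 = 26.22


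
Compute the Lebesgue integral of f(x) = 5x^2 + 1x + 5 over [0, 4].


The Lebesgue integral of a Riemann-integrable function agrees with the Riemann integral.
Antiderivative F(x) = (5/3)x^3 + (1/2)x^2 + 5x
F(4) = (5/3)*4^3 + (1/2)*4^2 + 5*4
     = (5/3)*64 + (1/2)*16 + 5*4
     = 106.666667 + 8 + 20
     = 134.666667
F(0) = 0.0
Integral = F(4) - F(0) = 134.666667 - 0.0 = 134.666667


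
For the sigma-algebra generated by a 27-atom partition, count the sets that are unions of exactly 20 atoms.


Each element of F is a union of some subset of the 27 atoms.
Elements that are unions of exactly 20 atoms correspond to 20-element subsets of the 27 atoms.
Count = C(27, 20) = 27! / (20! * 7!) = 888030.


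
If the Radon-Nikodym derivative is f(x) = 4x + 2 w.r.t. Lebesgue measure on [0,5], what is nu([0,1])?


nu(A) = integral_A (dnu/dmu) dmu = integral_0^1 (4x + 2) dx
Step 1: Antiderivative F(x) = (4/2)x^2 + 2x
Step 2: F(1) = (4/2)*1^2 + 2*1 = 2 + 2 = 4
Step 3: F(0) = (4/2)*0^2 + 2*0 = 0.0 + 0 = 0.0
Step 4: nu([0,1]) = F(1) - F(0) = 4 - 0.0 = 4


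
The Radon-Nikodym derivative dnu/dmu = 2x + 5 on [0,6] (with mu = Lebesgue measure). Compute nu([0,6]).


nu(A) = integral_A (dnu/dmu) dmu = integral_0^6 (2x + 5) dx
Step 1: Antiderivative F(x) = (2/2)x^2 + 5x
Step 2: F(6) = (2/2)*6^2 + 5*6 = 36 + 30 = 66
Step 3: F(0) = (2/2)*0^2 + 5*0 = 0.0 + 0 = 0.0
Step 4: nu([0,6]) = F(6) - F(0) = 66 - 0.0 = 66


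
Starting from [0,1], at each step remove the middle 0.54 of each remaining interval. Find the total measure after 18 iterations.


Step 1: At each step, fraction remaining = 1 - 0.54 = 0.46
Step 2: After 18 steps, measure = (0.46)^18
Result = 8.504347e-07


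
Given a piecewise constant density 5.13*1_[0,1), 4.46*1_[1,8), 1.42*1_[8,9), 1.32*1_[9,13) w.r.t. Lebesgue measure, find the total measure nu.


Integrate each piece of the Radon-Nikodym derivative:
Step 1: integral_0^1 5.13 dx = 5.13*(1-0) = 5.13*1 = 5.13
Step 2: integral_1^8 4.46 dx = 4.46*(8-1) = 4.46*7 = 31.22
Step 3: integral_8^9 1.42 dx = 1.42*(9-8) = 1.42*1 = 1.42
Step 4: integral_9^13 1.32 dx = 1.32*(13-9) = 1.32*4 = 5.28
Total: 5.13 + 31.22 + 1.42 + 5.28 = 43.05


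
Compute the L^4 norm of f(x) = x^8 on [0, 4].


Step 1: ||f||_4 = (integral_0^4 |x^8|^4 dx)^(1/4)
     = (integral_0^4 x^32 dx)^(1/4)
Step 2: integral_0^4 x^32 dx = [x^33/(33)] from 0 to 4 = 4^33/33
     = 73786976294838206464/33 = 2.235969e+18
Step 3: ||f||_4 = (2.235969e+18)^(1/4) = 38669.311845


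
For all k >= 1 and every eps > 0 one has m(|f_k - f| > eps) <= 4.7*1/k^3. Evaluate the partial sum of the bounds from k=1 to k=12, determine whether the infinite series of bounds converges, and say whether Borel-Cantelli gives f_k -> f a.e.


Step 1: List the terms 4.7*1/k^3 for k = 1 to 12:
  k=1: 4.7
  k=2: 0.5875
  k=3: 0.174074
  k=4: 0.073438
  k=5: 0.0376
  k=6: 0.021759
  k=7: 0.013703
  k=8: 0.00918
  k=9: 0.006447
  k=10: 0.0047
  k=11: 0.003531
  k=12: 0.00272
Step 2: Partial sum = 4.7 + 0.5875 + 0.174074 + 0.073438 + 0.0376 + 0.021759 + 0.013703 + 0.00918 + 0.006447 + 0.0047 + 0.003531 + 0.00272
     = 5.634651
Step 3: The full series sum_(k>=1) 4.7*1/k^3 converges (p-series with p = 3 > 1; a constant multiple of a convergent series converges).
Step 4: Fix eps > 0. Since sum_k m(|f_k - f| > eps) < infinity, the Borel-Cantelli lemma gives
        m(limsup_k {|f_k - f| > eps}) = 0, i.e. for a.e. x, |f_k(x) - f(x)| <= eps for all large k.
        Applying this with eps = 1/j for j = 1, 2, ... and intersecting the countably many full-measure sets,
        for a.e. x we get limsup_k |f_k(x) - f(x)| <= 1/j for every j, hence f_k -> f almost everywhere.
Conclusion: series converges; Borel-Cantelli yields f_k -> f a.e.


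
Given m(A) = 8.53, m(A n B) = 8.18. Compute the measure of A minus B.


m(A \ B) = m(A) - m(A n B)
= 8.53 - 8.18
= 0.35


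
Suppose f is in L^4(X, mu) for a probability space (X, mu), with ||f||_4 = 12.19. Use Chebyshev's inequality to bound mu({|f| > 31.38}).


Chebyshev/Markov inequality: mu(|f| > eps) <= (||f||_p / eps)^p
Step 1: ||f||_4 / eps = 12.19 / 31.38 = 0.388464
Step 2: Raise to power p = 4:
  (0.388464)^4 = 0.022772
Step 3: Therefore mu(|f| > 31.38) <= 0.022772


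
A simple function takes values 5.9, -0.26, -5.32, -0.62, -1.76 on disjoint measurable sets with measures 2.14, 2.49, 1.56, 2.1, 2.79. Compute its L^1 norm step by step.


Step 1: Compute |f_i|^1 for each value:
  |5.9|^1 = 5.9
  |-0.26|^1 = 0.26
  |-5.32|^1 = 5.32
  |-0.62|^1 = 0.62
  |-1.76|^1 = 1.76
Step 2: Multiply by measures and sum:
  5.9 * 2.14 = 12.626
  0.26 * 2.49 = 0.6474
  5.32 * 1.56 = 8.2992
  0.62 * 2.1 = 1.302
  1.76 * 2.79 = 4.9104
Sum = 12.626 + 0.6474 + 8.2992 + 1.302 + 4.9104 = 27.785
Step 3: Take the p-th root:
||f||_1 = (27.785)^(1/1) = 27.785


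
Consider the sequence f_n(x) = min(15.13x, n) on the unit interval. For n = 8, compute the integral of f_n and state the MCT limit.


f(x) = 15.13x on [0,1]; f_n(x) = min(15.13x, n). At n = 8:
Step 1: f(x) reaches 8 at x = 8/15.13 = 0.528751
Step 2: integral(f_8) = integral(15.13x, 0, 0.528751) + integral(8, 0.528751, 1)
       = 15.13*0.528751^2/2 + 8*(1 - 0.528751)
       = 2.115003 + 3.769993
       = 5.884997
Step 3: As n -> infinity, f_n increases to f, so by MCT integral(f_n) -> integral(f) = 15.13/2 = 7.565.
Convergence: integral(f_8) = 5.884997 -> 7.565 as n -> infinity


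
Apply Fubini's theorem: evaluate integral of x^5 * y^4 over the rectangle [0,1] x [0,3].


By Fubini's theorem, the double integral factors as a product of single integrals:
Step 1: integral_0^1 x^5 dx = [x^6/6] from 0 to 1
     = 1^6/6 = 0.166667
Step 2: integral_0^3 y^4 dy = [y^5/5] from 0 to 3
     = 3^5/5 = 48.6
Step 3: Double integral = 0.166667 * 48.6 = 8.1


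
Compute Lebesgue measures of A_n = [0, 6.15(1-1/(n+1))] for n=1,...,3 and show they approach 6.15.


By continuity of measure from below: if A_n increases to A, then m(A_n) -> m(A).
Here A = [0, 6.15], so m(A) = 6.15
Step 1: a_1 = 6.15*(1 - 1/2) = 3.075, m(A_1) = 3.075
Step 2: a_2 = 6.15*(1 - 1/3) = 4.1, m(A_2) = 4.1
Step 3: a_3 = 6.15*(1 - 1/4) = 4.6125, m(A_3) = 4.6125
Limit: m(A_n) -> m([0,6.15]) = 6.15


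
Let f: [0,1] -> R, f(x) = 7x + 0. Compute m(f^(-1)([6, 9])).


f^(-1)([6, 9]) = {x : 6 <= 7x + 0 <= 9}
Solving: (6 - 0)/7 <= x <= (9 - 0)/7
= [0.857143, 1.285714]
Intersecting with [0,1]: [0.857143, 1]
Measure = 1 - 0.857143 = 0.142857


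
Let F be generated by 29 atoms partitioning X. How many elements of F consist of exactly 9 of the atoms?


Each element of F is a union of some subset of the 29 atoms.
Elements that are unions of exactly 9 atoms correspond to 9-element subsets of the 29 atoms.
Count = C(29, 9) = 29! / (9! * 20!) = 10015005.


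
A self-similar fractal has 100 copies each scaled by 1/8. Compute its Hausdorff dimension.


For a self-similar set with N copies scaled by 1/r:
dim_H = log(N)/log(r) = log(100)/log(8)
= 4.60517/2.079442
= 2.214619


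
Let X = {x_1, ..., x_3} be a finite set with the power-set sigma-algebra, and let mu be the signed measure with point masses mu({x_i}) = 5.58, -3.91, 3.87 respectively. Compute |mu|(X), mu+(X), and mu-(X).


Step 1: Every measurable set is a union of atoms (the cells / points), so a Hahn decomposition is
  obtained by grouping atoms by sign: P = union of atoms with mu > 0, N = union of the remaining atoms.
  Atoms in P (indices): 1, 3;  atoms in N (indices): 2
  Positive values: 5.58, 3.87
  Negative values: -3.91
Step 2: mu+(X) = mu(P) = sum of positive atom values = 9.45
Step 3: mu-(X) = -mu(N) = sum of |negative atom values| = 3.91
Step 4: |mu|(X) = mu+(X) + mu-(X) = 9.45 + 3.91 = 13.36


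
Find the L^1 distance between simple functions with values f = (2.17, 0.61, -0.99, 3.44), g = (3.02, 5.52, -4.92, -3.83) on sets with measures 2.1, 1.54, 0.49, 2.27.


Step 1: Compute differences f_i - g_i:
  2.17 - 3.02 = -0.85
  0.61 - 5.52 = -4.91
  -0.99 - -4.92 = 3.93
  3.44 - -3.83 = 7.27
Step 2: Compute |diff|^1 * measure for each set:
  |-0.85|^1 * 2.1 = 0.85 * 2.1 = 1.785
  |-4.91|^1 * 1.54 = 4.91 * 1.54 = 7.5614
  |3.93|^1 * 0.49 = 3.93 * 0.49 = 1.9257
  |7.27|^1 * 2.27 = 7.27 * 2.27 = 16.5029
Step 3: Sum = 27.775
Step 4: ||f-g||_1 = (27.775)^(1/1) = 27.775


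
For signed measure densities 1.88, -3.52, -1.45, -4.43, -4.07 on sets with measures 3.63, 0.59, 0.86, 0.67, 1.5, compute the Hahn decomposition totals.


Step 1: Compute signed measure on each set:
  Set 1: 1.88 * 3.63 = 6.8244
  Set 2: -3.52 * 0.59 = -2.0768
  Set 3: -1.45 * 0.86 = -1.247
  Set 4: -4.43 * 0.67 = -2.9681
  Set 5: -4.07 * 1.5 = -6.105
Step 2: Total signed measure = (6.8244) + (-2.0768) + (-1.247) + (-2.9681) + (-6.105)
     = -5.5725
Step 3: Positive part mu+(X) = sum of positive contributions = 6.8244
Step 4: Negative part mu-(X) = |sum of negative contributions| = 12.3969


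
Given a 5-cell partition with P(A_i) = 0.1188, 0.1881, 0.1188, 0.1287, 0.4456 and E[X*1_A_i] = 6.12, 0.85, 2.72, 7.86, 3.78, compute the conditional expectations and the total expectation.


For each cell A_i: E[X|A_i] = E[X*1_A_i] / P(A_i)
Step 1: E[X|A_1] = 6.12 / 0.1188 = 51.515152
Step 2: E[X|A_2] = 0.85 / 0.1881 = 4.518873
Step 3: E[X|A_3] = 2.72 / 0.1188 = 22.895623
Step 4: E[X|A_4] = 7.86 / 0.1287 = 61.072261
Step 5: E[X|A_5] = 3.78 / 0.4456 = 8.482944
Verification: E[X] = sum E[X*1_A_i] = 6.12 + 0.85 + 2.72 + 7.86 + 3.78 = 21.33


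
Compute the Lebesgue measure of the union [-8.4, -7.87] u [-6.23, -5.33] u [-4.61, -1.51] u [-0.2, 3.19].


For pairwise disjoint intervals, m(union) = sum of lengths.
= (-7.87 - -8.4) + (-5.33 - -6.23) + (-1.51 - -4.61) + (3.19 - -0.2)
= 0.53 + 0.9 + 3.1 + 3.39
= 7.92


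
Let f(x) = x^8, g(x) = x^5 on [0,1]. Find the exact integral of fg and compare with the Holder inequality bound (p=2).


Step 1: Exact integral of f*g = integral(x^13, 0, 1) = 1/14
     = 0.071429
Step 2: Holder bound with p=2, q=2:
  ||f||_p = (integral x^16 dx)^(1/2) = (1/17)^(1/2) = 0.242536
  ||g||_q = (integral x^10 dx)^(1/2) = (1/11)^(1/2) = 0.301511
Step 3: Holder bound = ||f||_p * ||g||_q = 0.242536 * 0.301511 = 0.073127
Verification: 0.071429 <= 0.073127 (Holder holds)


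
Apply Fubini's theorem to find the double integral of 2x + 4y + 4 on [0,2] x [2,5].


By Fubini, integrate in x first, then y.
Step 1: Fix y, integrate over x in [0,2]:
  integral(2x + 4y + 4, x=0..2)
  = 2*(2^2 - 0^2)/2 + (4y + 4)*(2 - 0)
  = 4 + (4y + 4)*2
  = 4 + 8y + 8
  = 12 + 8y
Step 2: Integrate over y in [2,5]:
  integral(12 + 8y, y=2..5)
  = 12*3 + 8*(5^2 - 2^2)/2
  = 36 + 84
  = 120


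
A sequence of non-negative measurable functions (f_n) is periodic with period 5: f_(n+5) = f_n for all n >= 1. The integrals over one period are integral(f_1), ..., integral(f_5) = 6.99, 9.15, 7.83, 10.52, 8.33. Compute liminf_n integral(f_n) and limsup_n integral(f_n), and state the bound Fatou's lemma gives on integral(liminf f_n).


The sequence (integral(f_n)) is periodic with period 5, repeating the values 6.99, 9.15, 7.83, 10.52, 8.33 indefinitely.
Step 1: For a periodic sequence, every tail (a_m, a_(m+1), ...) contains all 5 period values infinitely often.
Step 2: Hence inf of every tail = min of the period values = min(6.99, 9.15, 7.83, 10.52, 8.33) = 6.99.
        liminf_n integral(f_n) = sup over m of (inf of tail from m) = 6.99.
Step 3: Similarly sup of every tail = max of the period values = 10.52.
        limsup_n integral(f_n) = 10.52.
Step 4: Fatou's lemma: integral(liminf_n f_n) <= liminf_n integral(f_n) = 6.99.
        So the integral of the pointwise liminf is at most 6.99.


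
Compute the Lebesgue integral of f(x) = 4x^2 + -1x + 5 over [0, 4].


The Lebesgue integral of a Riemann-integrable function agrees with the Riemann integral.
Antiderivative F(x) = (4/3)x^3 + (-1/2)x^2 + 5x
F(4) = (4/3)*4^3 + (-1/2)*4^2 + 5*4
     = (4/3)*64 + (-1/2)*16 + 5*4
     = 85.333333 + -8 + 20
     = 97.333333
F(0) = 0.0
Integral = F(4) - F(0) = 97.333333 - 0.0 = 97.333333


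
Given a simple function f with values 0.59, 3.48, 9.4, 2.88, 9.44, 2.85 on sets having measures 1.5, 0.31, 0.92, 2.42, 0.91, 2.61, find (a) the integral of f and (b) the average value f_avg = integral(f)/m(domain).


Step 1: Integral = sum(value_i * measure_i)
= 0.59*1.5 + 3.48*0.31 + 9.4*0.92 + 2.88*2.42 + 9.44*0.91 + 2.85*2.61
= 0.885 + 1.0788 + 8.648 + 6.9696 + 8.5904 + 7.4385
= 33.6103
Step 2: Total measure of domain = 1.5 + 0.31 + 0.92 + 2.42 + 0.91 + 2.61 = 8.67
Step 3: Average value = 33.6103 / 8.67 = 3.876621


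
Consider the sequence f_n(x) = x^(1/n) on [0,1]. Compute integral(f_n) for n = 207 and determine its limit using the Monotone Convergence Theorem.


At n = 207: f_207(x) = x^(1/207).
Step 1: integral(x^(1/207), 0, 1) = [x^(1/207+1) / (1/207+1)] from 0 to 1
     = 1 / (1/207 + 1) = 1 / ((207+1)/207) = 207/(207+1)
     = 207/208 = 0.995192
Step 2: As n -> infinity, f_n(x) = x^(1/n) -> 1 for x in (0,1], and f_n is increasing in n.
By MCT, lim_n integral(f_n) = integral(lim_n f_n) = integral(1, 0, 1) = 1.
Step 3: Verify convergence: 207/208 = 0.995192 -> 1


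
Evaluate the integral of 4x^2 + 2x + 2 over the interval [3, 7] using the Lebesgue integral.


The Lebesgue integral of a Riemann-integrable function agrees with the Riemann integral.
Antiderivative F(x) = (4/3)x^3 + (2/2)x^2 + 2x
F(7) = (4/3)*7^3 + (2/2)*7^2 + 2*7
     = (4/3)*343 + (2/2)*49 + 2*7
     = 457.333333 + 49 + 14
     = 520.333333
F(3) = 51
Integral = F(7) - F(3) = 520.333333 - 51 = 469.333333


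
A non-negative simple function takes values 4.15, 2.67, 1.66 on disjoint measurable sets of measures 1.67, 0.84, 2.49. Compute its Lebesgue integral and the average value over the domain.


Step 1: Integral = sum(value_i * measure_i)
= 4.15*1.67 + 2.67*0.84 + 1.66*2.49
= 6.9305 + 2.2428 + 4.1334
= 13.3067
Step 2: Total measure of domain = 1.67 + 0.84 + 2.49 = 5
Step 3: Average value = 13.3067 / 5 = 2.66134


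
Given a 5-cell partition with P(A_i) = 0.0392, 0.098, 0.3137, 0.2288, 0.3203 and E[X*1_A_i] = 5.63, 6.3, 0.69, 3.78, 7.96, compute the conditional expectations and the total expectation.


For each cell A_i: E[X|A_i] = E[X*1_A_i] / P(A_i)
Step 1: E[X|A_1] = 5.63 / 0.0392 = 143.622449
Step 2: E[X|A_2] = 6.3 / 0.098 = 64.285714
Step 3: E[X|A_3] = 0.69 / 0.3137 = 2.199554
Step 4: E[X|A_4] = 3.78 / 0.2288 = 16.520979
Step 5: E[X|A_5] = 7.96 / 0.3203 = 24.851702
Verification: E[X] = sum E[X*1_A_i] = 5.63 + 6.3 + 0.69 + 3.78 + 7.96 = 24.36


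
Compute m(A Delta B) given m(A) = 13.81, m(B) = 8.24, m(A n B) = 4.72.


m(A Delta B) = m(A) + m(B) - 2*m(A n B)
= 13.81 + 8.24 - 2*4.72
= 13.81 + 8.24 - 9.44
= 12.61


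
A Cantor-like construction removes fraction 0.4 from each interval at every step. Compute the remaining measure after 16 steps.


Step 1: At each step, fraction remaining = 1 - 0.4 = 0.6
Step 2: After 16 steps, measure = (0.6)^16
Result = 2.821110e-04


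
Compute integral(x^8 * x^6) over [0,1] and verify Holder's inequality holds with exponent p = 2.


Step 1: Exact integral of f*g = integral(x^14, 0, 1) = 1/15
     = 0.066667
Step 2: Holder bound with p=2, q=2:
  ||f||_p = (integral x^16 dx)^(1/2) = (1/17)^(1/2) = 0.242536
  ||g||_q = (integral x^12 dx)^(1/2) = (1/13)^(1/2) = 0.27735
Step 3: Holder bound = ||f||_p * ||g||_q = 0.242536 * 0.27735 = 0.067267
Verification: 0.066667 <= 0.067267 (Holder holds)


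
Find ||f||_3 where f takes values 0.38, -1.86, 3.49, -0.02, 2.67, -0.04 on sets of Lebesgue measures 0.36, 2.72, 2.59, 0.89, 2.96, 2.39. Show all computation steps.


Step 1: Compute |f_i|^3 for each value:
  |0.38|^3 = 0.054872
  |-1.86|^3 = 6.434856
  |3.49|^3 = 42.508549
  |-0.02|^3 = 8.000000e-06
  |2.67|^3 = 19.034163
  |-0.04|^3 = 6.400000e-05
Step 2: Multiply by measures and sum:
  0.054872 * 0.36 = 0.019754
  6.434856 * 2.72 = 17.502808
  42.508549 * 2.59 = 110.097142
  8.000000e-06 * 0.89 = 7.120000e-06
  19.034163 * 2.96 = 56.341122
  6.400000e-05 * 2.39 = 1.529600e-04
Sum = 0.019754 + 17.502808 + 110.097142 + 7.120000e-06 + 56.341122 + 1.529600e-04 = 183.960987
Step 3: Take the p-th root:
||f||_3 = (183.960987)^(1/3) = 5.687332


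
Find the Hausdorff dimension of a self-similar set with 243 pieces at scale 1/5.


For a self-similar set with N copies scaled by 1/r:
dim_H = log(N)/log(r) = log(243)/log(5)
= 5.493061/1.609438
= 3.413031


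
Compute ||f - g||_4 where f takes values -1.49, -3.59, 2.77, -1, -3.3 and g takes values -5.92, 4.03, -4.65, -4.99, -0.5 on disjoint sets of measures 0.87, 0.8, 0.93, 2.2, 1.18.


Step 1: Compute differences f_i - g_i:
  -1.49 - -5.92 = 4.43
  -3.59 - 4.03 = -7.62
  2.77 - -4.65 = 7.42
  -1 - -4.99 = 3.99
  -3.3 - -0.5 = -2.8
Step 2: Compute |diff|^4 * measure for each set:
  |4.43|^4 * 0.87 = 385.1367 * 0.87 = 335.068929
  |-7.62|^4 * 0.8 = 3371.474547 * 0.8 = 2697.179638
  |7.42|^4 * 0.93 = 3031.207181 * 0.93 = 2819.022678
  |3.99|^4 * 2.2 = 253.449584 * 2.2 = 557.589085
  |-2.8|^4 * 1.18 = 61.4656 * 1.18 = 72.529408
Step 3: Sum = 6481.389738
Step 4: ||f-g||_4 = (6481.389738)^(1/4) = 8.972574


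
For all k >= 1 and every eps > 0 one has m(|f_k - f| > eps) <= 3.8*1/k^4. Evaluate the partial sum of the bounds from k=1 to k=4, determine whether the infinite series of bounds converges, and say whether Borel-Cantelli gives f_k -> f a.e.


Step 1: List the terms 3.8*1/k^4 for k = 1 to 4:
  k=1: 3.8
  k=2: 0.2375
  k=3: 0.046914
  k=4: 0.014844
Step 2: Partial sum = 3.8 + 0.2375 + 0.046914 + 0.014844
     = 4.099257
Step 3: The full series sum_(k>=1) 3.8*1/k^4 converges (p-series with p = 4 > 1; a constant multiple of a convergent series converges).
Step 4: Fix eps > 0. Since sum_k m(|f_k - f| > eps) < infinity, the Borel-Cantelli lemma gives
        m(limsup_k {|f_k - f| > eps}) = 0, i.e. for a.e. x, |f_k(x) - f(x)| <= eps for all large k.
        Applying this with eps = 1/j for j = 1, 2, ... and intersecting the countably many full-measure sets,
        for a.e. x we get limsup_k |f_k(x) - f(x)| <= 1/j for every j, hence f_k -> f almost everywhere.
Conclusion: series converges; Borel-Cantelli yields f_k -> f a.e.


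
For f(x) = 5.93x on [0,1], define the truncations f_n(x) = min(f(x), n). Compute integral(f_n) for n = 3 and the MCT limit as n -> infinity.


f(x) = 5.93x on [0,1]; f_n(x) = min(5.93x, n). At n = 3:
Step 1: f(x) reaches 3 at x = 3/5.93 = 0.505902
Step 2: integral(f_3) = integral(5.93x, 0, 0.505902) + integral(3, 0.505902, 1)
       = 5.93*0.505902^2/2 + 3*(1 - 0.505902)
       = 0.758853 + 1.482293
       = 2.241147
Step 3: As n -> infinity, f_n increases to f, so by MCT integral(f_n) -> integral(f) = 5.93/2 = 2.965.
Convergence: integral(f_3) = 2.241147 -> 2.965 as n -> infinity


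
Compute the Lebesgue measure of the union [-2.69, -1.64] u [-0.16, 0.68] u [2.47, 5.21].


For pairwise disjoint intervals, m(union) = sum of lengths.
= (-1.64 - -2.69) + (0.68 - -0.16) + (5.21 - 2.47)
= 1.05 + 0.84 + 2.74
= 4.63


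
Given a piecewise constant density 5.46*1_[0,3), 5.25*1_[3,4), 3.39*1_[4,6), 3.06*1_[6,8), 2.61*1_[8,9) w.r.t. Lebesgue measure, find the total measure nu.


Integrate each piece of the Radon-Nikodym derivative:
Step 1: integral_0^3 5.46 dx = 5.46*(3-0) = 5.46*3 = 16.38
Step 2: integral_3^4 5.25 dx = 5.25*(4-3) = 5.25*1 = 5.25
Step 3: integral_4^6 3.39 dx = 3.39*(6-4) = 3.39*2 = 6.78
Step 4: integral_6^8 3.06 dx = 3.06*(8-6) = 3.06*2 = 6.12
Step 5: integral_8^9 2.61 dx = 2.61*(9-8) = 2.61*1 = 2.61
Total: 16.38 + 5.25 + 6.78 + 6.12 + 2.61 = 37.14


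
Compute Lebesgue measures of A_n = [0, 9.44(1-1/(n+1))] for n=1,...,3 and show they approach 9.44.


By continuity of measure from below: if A_n increases to A, then m(A_n) -> m(A).
Here A = [0, 9.44], so m(A) = 9.44
Step 1: a_1 = 9.44*(1 - 1/2) = 4.72, m(A_1) = 4.72
Step 2: a_2 = 9.44*(1 - 1/3) = 6.2933, m(A_2) = 6.2933
Step 3: a_3 = 9.44*(1 - 1/4) = 7.08, m(A_3) = 7.08
Limit: m(A_n) -> m([0,9.44]) = 9.44


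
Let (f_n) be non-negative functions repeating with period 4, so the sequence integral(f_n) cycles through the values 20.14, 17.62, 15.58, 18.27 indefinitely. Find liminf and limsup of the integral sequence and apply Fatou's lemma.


The sequence (integral(f_n)) is periodic with period 4, repeating the values 20.14, 17.62, 15.58, 18.27 indefinitely.
Step 1: For a periodic sequence, every tail (a_m, a_(m+1), ...) contains all 4 period values infinitely often.
Step 2: Hence inf of every tail = min of the period values = min(20.14, 17.62, 15.58, 18.27) = 15.58.
        liminf_n integral(f_n) = sup over m of (inf of tail from m) = 15.58.
Step 3: Similarly sup of every tail = max of the period values = 20.14.
        limsup_n integral(f_n) = 20.14.
Step 4: Fatou's lemma: integral(liminf_n f_n) <= liminf_n integral(f_n) = 15.58.
        So the integral of the pointwise liminf is at most 15.58.


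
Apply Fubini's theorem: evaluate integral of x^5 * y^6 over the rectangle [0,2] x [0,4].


By Fubini's theorem, the double integral factors as a product of single integrals:
Step 1: integral_0^2 x^5 dx = [x^6/6] from 0 to 2
     = 2^6/6 = 10.666667
Step 2: integral_0^4 y^6 dy = [y^7/7] from 0 to 4
     = 4^7/7 = 2340.571429
Step 3: Double integral = 10.666667 * 2340.571429 = 24966.095238


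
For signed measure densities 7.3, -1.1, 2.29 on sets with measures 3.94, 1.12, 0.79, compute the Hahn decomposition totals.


Step 1: Compute signed measure on each set:
  Set 1: 7.3 * 3.94 = 28.762
  Set 2: -1.1 * 1.12 = -1.232
  Set 3: 2.29 * 0.79 = 1.8091
Step 2: Total signed measure = (28.762) + (-1.232) + (1.8091)
     = 29.3391
Step 3: Positive part mu+(X) = sum of positive contributions = 30.5711
Step 4: Negative part mu-(X) = |sum of negative contributions| = 1.232


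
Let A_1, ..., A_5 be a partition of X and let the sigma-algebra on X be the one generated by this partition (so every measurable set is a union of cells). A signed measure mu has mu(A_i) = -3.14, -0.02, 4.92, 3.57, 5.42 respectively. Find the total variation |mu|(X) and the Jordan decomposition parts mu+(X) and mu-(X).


Step 1: Every measurable set is a union of atoms (the cells / points), so a Hahn decomposition is
  obtained by grouping atoms by sign: P = union of atoms with mu > 0, N = union of the remaining atoms.
  Atoms in P (indices): 3, 4, 5;  atoms in N (indices): 1, 2
  Positive values: 4.92, 3.57, 5.42
  Negative values: -3.14, -0.02
Step 2: mu+(X) = mu(P) = sum of positive atom values = 13.91
Step 3: mu-(X) = -mu(N) = sum of |negative atom values| = 3.16
Step 4: |mu|(X) = mu+(X) + mu-(X) = 13.91 + 3.16 = 17.07


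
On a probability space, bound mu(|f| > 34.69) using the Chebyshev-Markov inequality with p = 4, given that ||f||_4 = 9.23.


Chebyshev/Markov inequality: mu(|f| > eps) <= (||f||_p / eps)^p
Step 1: ||f||_4 / eps = 9.23 / 34.69 = 0.266071
Step 2: Raise to power p = 4:
  (0.266071)^4 = 0.005012
Step 3: Therefore mu(|f| > 34.69) <= 0.005012


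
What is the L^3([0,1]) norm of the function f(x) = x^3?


Step 1: ||f||_3 = (integral_0^1 |x^3|^3 dx)^(1/3)
     = (integral_0^1 x^9 dx)^(1/3)
Step 2: integral_0^1 x^9 dx = [x^10/(10)] from 0 to 1 = 1^10/10
     = 1/10 = 0.1
Step 3: ||f||_3 = (0.1)^(1/3) = 0.464159
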